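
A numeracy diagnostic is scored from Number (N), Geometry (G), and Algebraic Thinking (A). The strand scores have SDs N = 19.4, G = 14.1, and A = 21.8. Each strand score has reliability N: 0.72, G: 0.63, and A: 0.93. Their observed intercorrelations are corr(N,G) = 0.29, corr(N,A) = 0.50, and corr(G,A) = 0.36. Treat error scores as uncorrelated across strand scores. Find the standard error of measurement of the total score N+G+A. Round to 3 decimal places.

Var(total) = 1050.41 + 802.887 = 1853.3.
True-score variance = 838.203 + 802.887 = 1641.09, so reliability = 0.8855.
Error variance = 1853.3 − 1641.09 = 212.207; SEM = √212.207 = 14.567.

14.567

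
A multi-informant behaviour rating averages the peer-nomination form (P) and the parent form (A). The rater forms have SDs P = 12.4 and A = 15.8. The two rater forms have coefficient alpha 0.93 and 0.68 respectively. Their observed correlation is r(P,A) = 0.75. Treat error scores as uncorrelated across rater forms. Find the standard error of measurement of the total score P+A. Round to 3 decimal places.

9.521

Var(total) = 403.4 + 293.88 = 697.28.
True-score variance = 312.752 + 293.88 = 606.632, so reliability = 0.8700.
Error variance = 697.28 − 606.632 = 90.648; SEM = √90.648 = 9.521.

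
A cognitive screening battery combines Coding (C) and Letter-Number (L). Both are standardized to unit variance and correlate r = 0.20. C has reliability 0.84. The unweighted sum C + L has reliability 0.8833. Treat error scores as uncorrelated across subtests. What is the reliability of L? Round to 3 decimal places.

Var(C+L) = 2 + 2·0.20 = 2.400.
True-score variance = ρ_C + ρ_L + 2·0.20, so 0.8833 = (0.84 + ρ_L + 0.40) / 2.400.
ρ_L = 0.8833·2.400 − 0.84 − 0.40 = 0.880.

0.880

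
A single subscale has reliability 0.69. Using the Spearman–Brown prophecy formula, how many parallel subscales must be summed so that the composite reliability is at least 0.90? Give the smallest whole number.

k ≥ ρ*(1−ρ₁)/(ρ₁(1−ρ*)) = 0.90·0.31 / (0.69·0.10) = 4.043.
Smallest integer k = 5.

5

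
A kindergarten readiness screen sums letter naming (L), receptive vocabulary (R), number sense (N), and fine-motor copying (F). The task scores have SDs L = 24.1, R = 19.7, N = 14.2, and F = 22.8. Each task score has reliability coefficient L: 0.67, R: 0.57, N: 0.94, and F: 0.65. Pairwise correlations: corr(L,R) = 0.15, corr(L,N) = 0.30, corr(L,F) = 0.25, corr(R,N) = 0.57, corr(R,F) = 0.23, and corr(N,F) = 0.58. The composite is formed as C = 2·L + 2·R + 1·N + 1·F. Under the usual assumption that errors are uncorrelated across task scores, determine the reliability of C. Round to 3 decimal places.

Var(C) = 2²·24.1² + 2²·19.7² + 14.2² + 22.8² + 2·[4·24.1·19.7·0.15 + 2·24.1·14.2·0.30 + 2·24.1·22.8·0.25 + 2·19.7·14.2·0.57 + 2·19.7·22.8·0.23 + 14.2·22.8·0.58] = 4597.08 + 2956.46 = 7553.54.
Under uncorrelated errors the observed covariances equal the true-score covariances, so only the own-variance terms attenuate.
True-score variance = [2²·24.1²·0.67 + 2²·19.7²·0.57 + 14.2²·0.94 + 22.8²·0.65] + 2956.46 = 2968.85 + 2956.46 = 5925.32.
Reliability = 5925.32 / 7553.54 = 0.784.

0.784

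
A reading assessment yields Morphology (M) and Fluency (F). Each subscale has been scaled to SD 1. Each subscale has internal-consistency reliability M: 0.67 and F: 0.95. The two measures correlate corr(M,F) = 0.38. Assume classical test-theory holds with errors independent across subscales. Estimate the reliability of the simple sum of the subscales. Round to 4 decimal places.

0.8623

Var(M+F) = 2 + 2·[0.38] = 2 + 0.76 = 2.76.
Under uncorrelated errors the observed covariances equal the true-score covariances, so only the own-variance terms attenuate.
True-score variance = [0.67 + 0.95] + 0.76 = 1.62 + 0.76 = 2.38.
Reliability = 2.38 / 2.76 = 0.8623.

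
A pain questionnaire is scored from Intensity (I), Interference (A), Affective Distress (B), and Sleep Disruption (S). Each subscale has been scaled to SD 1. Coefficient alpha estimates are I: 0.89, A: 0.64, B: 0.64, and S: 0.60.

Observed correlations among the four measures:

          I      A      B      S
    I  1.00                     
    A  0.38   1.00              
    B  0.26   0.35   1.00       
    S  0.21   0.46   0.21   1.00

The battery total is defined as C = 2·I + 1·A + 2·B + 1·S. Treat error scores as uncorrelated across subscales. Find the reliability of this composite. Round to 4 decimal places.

0.8500

Var(C) = 2² + 1 + 2² + 1 + 2·[2·0.38 + 4·0.26 + 2·0.21 + 2·0.35 + 0.46 + 2·0.21] = 10 + 7.6 = 17.6.
With uncorrelated errors the cross-covariances are all true-score covariance, so they carry over unchanged; only the diagonal terms shrink to ρᵢσᵢ².
True-score variance = [2²·0.89 + 0.64 + 2²·0.64 + 0.60] + 7.6 = 7.36 + 7.6 = 14.96.
Reliability = 14.96 / 17.6 = 0.8500.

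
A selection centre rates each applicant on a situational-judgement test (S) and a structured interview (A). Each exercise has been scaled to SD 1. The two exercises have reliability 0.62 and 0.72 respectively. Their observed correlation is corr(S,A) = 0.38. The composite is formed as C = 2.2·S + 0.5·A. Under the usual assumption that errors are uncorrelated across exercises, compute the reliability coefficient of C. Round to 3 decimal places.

0.678

Var(C) = 2.2² + 0.5² + 2·[1.1·0.38] = 5.09 + 0.836 = 5.926.
Under uncorrelated errors the observed covariances equal the true-score covariances, so only the own-variance terms attenuate.
True-score variance = [2.2²·0.62 + 0.5²·0.72] + 0.836 = 3.1808 + 0.836 = 4.0168.
Reliability = 4.0168 / 5.926 = 0.678.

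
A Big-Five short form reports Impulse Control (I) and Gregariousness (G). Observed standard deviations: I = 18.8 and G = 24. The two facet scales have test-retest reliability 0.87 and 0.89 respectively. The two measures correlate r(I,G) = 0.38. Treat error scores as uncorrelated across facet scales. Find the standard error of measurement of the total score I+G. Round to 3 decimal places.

Var(total) = 929.44 + 342.912 = 1272.35.
True-score variance = 820.133 + 342.912 = 1163.04, so reliability = 0.9141.
Error variance = 1272.35 − 1163.04 = 109.307; SEM = √109.307 = 10.455.

10.455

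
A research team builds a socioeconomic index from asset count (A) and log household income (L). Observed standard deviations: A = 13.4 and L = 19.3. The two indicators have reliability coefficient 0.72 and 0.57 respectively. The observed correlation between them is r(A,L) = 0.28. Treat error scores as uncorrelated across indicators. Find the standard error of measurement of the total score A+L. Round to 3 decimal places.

14.507

Var(total) = 552.05 + 144.827 = 696.877.
True-score variance = 341.602 + 144.827 = 486.43, so reliability = 0.6980.
Error variance = 696.877 − 486.43 = 210.447; SEM = √210.447 = 14.507.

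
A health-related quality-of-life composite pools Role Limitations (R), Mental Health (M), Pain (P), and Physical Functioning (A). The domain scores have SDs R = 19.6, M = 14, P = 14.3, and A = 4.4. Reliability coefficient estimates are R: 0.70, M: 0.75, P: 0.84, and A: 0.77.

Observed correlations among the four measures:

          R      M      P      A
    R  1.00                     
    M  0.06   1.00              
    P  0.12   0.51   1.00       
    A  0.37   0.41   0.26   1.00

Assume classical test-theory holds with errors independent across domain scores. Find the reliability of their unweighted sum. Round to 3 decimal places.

Var(R+M+P+A) = 19.6² + 14² + 14.3² + 4.4² + 2·[19.6·14·0.06 + 19.6·14.3·0.12 + 19.6·4.4·0.37 + 14·14.3·0.51 + 14·4.4·0.41 + 14.3·4.4·0.26] = 804.01 + 451.447 = 1255.46.
With uncorrelated errors the cross-covariances are all true-score covariance, so they carry over unchanged; only the diagonal terms shrink to ρᵢσᵢ².
True-score variance = [19.6²·0.70 + 14²·0.75 + 14.3²·0.84 + 4.4²·0.77] + 451.447 = 602.591 + 451.447 = 1054.04.
Reliability = 1054.04 / 1255.46 = 0.840.

0.840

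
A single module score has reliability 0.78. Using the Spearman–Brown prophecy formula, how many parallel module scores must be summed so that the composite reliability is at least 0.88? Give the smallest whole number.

3

k ≥ ρ*(1−ρ₁)/(ρ₁(1−ρ*)) = 0.88·0.22 / (0.78·0.12) = 2.068.
Smallest integer k = 3.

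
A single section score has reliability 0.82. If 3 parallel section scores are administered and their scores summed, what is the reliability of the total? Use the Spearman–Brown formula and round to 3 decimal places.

ρ_k = kρ / (1 + (k−1)ρ) = 3·0.82 / (1 + 2·0.82) = 2.460 / 2.640 = 0.932.

0.932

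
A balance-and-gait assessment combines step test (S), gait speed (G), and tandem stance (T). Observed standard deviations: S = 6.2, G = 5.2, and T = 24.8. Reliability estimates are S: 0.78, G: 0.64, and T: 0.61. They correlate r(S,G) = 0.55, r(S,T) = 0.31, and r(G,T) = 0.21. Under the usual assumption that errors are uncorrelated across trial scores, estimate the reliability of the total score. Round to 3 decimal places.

Var(S+G+T) = 6.2² + 5.2² + 24.8² + 2·[6.2·5.2·0.55 + 6.2·24.8·0.31 + 5.2·24.8·0.21] = 680.52 + 184.958 = 865.478.
Because errors are independent across components, Cov(Tᵢ,Tⱼ) = Cov(Xᵢ,Xⱼ); the off-diagonal part of the true-score variance is the same as above.
True-score variance = [6.2²·0.78 + 5.2²·0.64 + 24.8²·0.61] + 184.958 = 422.463 + 184.958 = 607.422.
Reliability = 607.422 / 865.478 = 0.702.

0.702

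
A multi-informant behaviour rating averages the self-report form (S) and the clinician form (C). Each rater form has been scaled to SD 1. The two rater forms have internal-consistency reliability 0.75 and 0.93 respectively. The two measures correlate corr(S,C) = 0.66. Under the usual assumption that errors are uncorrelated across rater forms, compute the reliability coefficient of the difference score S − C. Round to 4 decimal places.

0.5294

Var(S−C) = 1 + 1 − 2·0.66 = 2 − 1.32 = 0.68.
Under uncorrelated errors the observed covariances equal the true-score covariances, so only the own-variance terms attenuate.
True-score variance = [0.75 + 0.93] − 1.32 = 1.68 − 1.32 = 0.36.
Reliability = 0.36 / 0.68 = 0.5294.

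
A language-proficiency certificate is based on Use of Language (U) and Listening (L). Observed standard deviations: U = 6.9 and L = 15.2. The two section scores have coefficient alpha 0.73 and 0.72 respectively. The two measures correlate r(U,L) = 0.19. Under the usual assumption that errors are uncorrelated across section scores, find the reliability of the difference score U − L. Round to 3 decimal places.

0.675

Var(U−L) = 6.9² + 15.2² − 2·6.9·15.2·0.19 = 278.65 − 39.8544 = 238.796.
With uncorrelated errors the cross-covariances are all true-score covariance, so they carry over unchanged; only the diagonal terms shrink to ρᵢσᵢ².
True-score variance = [6.9²·0.73 + 15.2²·0.72] − 39.8544 = 201.104 − 39.8544 = 161.25.
Reliability = 161.25 / 238.796 = 0.675.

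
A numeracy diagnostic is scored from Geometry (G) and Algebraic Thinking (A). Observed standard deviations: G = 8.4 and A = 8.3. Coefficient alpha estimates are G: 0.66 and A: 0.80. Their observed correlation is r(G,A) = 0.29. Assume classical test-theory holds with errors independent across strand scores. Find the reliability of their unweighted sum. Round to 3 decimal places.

0.790

Var(G+A) = 8.4² + 8.3² + 2·[8.4·8.3·0.29] = 139.45 + 40.4376 = 179.888.
With uncorrelated errors the cross-covariances are all true-score covariance, so they carry over unchanged; only the diagonal terms shrink to ρᵢσᵢ².
True-score variance = [8.4²·0.66 + 8.3²·0.80] + 40.4376 = 101.682 + 40.4376 = 142.119.
Reliability = 142.119 / 179.888 = 0.790.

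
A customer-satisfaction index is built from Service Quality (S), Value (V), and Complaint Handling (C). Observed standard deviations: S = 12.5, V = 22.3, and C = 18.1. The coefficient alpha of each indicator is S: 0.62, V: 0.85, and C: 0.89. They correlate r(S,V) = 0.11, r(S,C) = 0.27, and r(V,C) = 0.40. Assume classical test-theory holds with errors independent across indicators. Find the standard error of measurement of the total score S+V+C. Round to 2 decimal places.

Var(total) = 981.15 + 506.404 = 1487.55.
True-score variance = 811.144 + 506.404 = 1317.55, so reliability = 0.8857.
Error variance = 1487.55 − 1317.55 = 170.006; SEM = √170.006 = 13.04.

13.04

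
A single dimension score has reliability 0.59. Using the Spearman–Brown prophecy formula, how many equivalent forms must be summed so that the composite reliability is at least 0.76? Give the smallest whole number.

3

k ≥ ρ*(1−ρ₁)/(ρ₁(1−ρ*)) = 0.76·0.41 / (0.59·0.24) = 2.201.
Smallest integer k = 3.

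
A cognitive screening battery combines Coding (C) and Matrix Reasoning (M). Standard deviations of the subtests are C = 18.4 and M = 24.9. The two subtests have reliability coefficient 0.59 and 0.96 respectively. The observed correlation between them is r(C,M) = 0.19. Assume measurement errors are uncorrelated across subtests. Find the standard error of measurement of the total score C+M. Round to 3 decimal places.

Var(total) = 958.57 + 174.101 = 1132.67.
True-score variance = 794.96 + 174.101 = 969.061, so reliability = 0.8556.
Error variance = 1132.67 − 969.061 = 163.61; SEM = √163.61 = 12.791.

12.791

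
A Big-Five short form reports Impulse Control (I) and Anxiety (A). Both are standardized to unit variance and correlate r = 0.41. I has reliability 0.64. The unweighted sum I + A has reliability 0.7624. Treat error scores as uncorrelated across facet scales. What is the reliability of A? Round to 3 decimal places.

0.690

Var(I+A) = 2 + 2·0.41 = 2.820.
True-score variance = ρ_I + ρ_A + 2·0.41, so 0.7624 = (0.64 + ρ_A + 0.82) / 2.820.
ρ_A = 0.7624·2.820 − 0.64 − 0.82 = 0.690.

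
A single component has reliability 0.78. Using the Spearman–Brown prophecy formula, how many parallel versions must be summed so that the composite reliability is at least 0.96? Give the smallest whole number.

7

k ≥ ρ*(1−ρ₁)/(ρ₁(1−ρ*)) = 0.96·0.22 / (0.78·0.04) = 6.769.
Smallest integer k = 7.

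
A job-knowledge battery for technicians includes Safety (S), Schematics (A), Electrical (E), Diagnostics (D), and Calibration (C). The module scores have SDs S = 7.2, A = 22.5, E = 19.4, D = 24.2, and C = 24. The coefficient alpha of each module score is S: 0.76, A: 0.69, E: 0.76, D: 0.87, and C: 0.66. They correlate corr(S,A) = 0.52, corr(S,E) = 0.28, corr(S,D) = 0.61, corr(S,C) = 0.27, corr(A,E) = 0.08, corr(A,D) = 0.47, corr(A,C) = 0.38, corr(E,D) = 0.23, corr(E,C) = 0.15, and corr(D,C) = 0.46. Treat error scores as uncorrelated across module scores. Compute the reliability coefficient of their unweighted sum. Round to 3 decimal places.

0.883

Var(S+A+E+D+C) = 7.2² + 22.5² + 19.4² + 24.2² + 24² + 2·[7.2·22.5·0.52 + 7.2·19.4·0.28 + 7.2·24.2·0.61 + 7.2·24·0.27 + 22.5·19.4·0.08 + 22.5·24.2·0.47 + 22.5·24·0.38 + 19.4·24.2·0.23 + 19.4·24·0.15 + 24.2·24·0.46] = 2096.09 + 2434.63 = 4530.72.
With uncorrelated errors the cross-covariances are all true-score covariance, so they carry over unchanged; only the diagonal terms shrink to ρᵢσᵢ².
True-score variance = [7.2²·0.76 + 22.5²·0.69 + 19.4²·0.76 + 24.2²·0.87 + 24²·0.66] + 2434.63 = 1564.41 + 2434.63 = 3999.04.
Reliability = 3999.04 / 4530.72 = 0.883.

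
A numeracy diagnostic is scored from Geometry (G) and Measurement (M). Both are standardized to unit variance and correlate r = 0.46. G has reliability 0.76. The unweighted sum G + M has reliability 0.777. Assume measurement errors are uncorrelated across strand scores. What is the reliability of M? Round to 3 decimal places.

Var(G+M) = 2 + 2·0.46 = 2.920.
True-score variance = ρ_G + ρ_M + 2·0.46, so 0.777 = (0.76 + ρ_M + 0.92) / 2.920.
ρ_M = 0.777·2.920 − 0.76 − 0.92 = 0.589.

0.589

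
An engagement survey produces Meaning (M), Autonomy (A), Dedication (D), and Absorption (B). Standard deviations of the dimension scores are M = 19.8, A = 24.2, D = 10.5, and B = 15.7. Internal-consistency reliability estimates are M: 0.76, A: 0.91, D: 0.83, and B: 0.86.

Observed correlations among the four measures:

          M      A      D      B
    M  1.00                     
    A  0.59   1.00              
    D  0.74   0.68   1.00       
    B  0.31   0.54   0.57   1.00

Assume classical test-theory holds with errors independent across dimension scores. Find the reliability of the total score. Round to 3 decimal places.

Var(M+A+D+B) = 19.8² + 24.2² + 10.5² + 15.7² + 2·[19.8·24.2·0.59 + 19.8·10.5·0.74 + 19.8·15.7·0.31 + 24.2·10.5·0.68 + 24.2·15.7·0.54 + 10.5·15.7·0.57] = 1334.42 + 2009.67 = 3344.09.
Because errors are independent across components, Cov(Tᵢ,Tⱼ) = Cov(Xᵢ,Xⱼ); the off-diagonal part of the true-score variance is the same as above.
True-score variance = [19.8²·0.76 + 24.2²·0.91 + 10.5²·0.83 + 15.7²·0.86] + 2009.67 = 1134.37 + 2009.67 = 3144.05.
Reliability = 3144.05 / 3344.09 = 0.940.

0.940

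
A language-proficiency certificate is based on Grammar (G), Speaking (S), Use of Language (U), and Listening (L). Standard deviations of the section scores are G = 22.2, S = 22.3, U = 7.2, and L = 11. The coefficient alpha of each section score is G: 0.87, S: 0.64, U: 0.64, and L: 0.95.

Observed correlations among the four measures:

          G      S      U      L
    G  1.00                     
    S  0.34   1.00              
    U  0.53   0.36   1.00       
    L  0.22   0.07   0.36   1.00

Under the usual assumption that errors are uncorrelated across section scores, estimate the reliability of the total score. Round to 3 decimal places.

0.865

Var(G+S+U+L) = 22.2² + 22.3² + 7.2² + 11² + 2·[22.2·22.3·0.34 + 22.2·7.2·0.53 + 22.2·11·0.22 + 22.3·7.2·0.36 + 22.3·11·0.07 + 7.2·11·0.36] = 1162.97 + 820.488 = 1983.46.
Because errors are independent across components, Cov(Tᵢ,Tⱼ) = Cov(Xᵢ,Xⱼ); the off-diagonal part of the true-score variance is the same as above.
True-score variance = [22.2²·0.87 + 22.3²·0.64 + 7.2²·0.64 + 11²·0.95] + 820.488 = 895.164 + 820.488 = 1715.65.
Reliability = 1715.65 / 1983.46 = 0.865.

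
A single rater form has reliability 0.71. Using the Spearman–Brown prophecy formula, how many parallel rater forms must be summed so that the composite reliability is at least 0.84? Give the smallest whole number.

3

k ≥ ρ*(1−ρ₁)/(ρ₁(1−ρ*)) = 0.84·0.29 / (0.71·0.16) = 2.144.
Smallest integer k = 3.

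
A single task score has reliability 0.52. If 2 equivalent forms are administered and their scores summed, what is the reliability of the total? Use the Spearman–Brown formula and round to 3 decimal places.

ρ_k = kρ / (1 + (k−1)ρ) = 2·0.52 / (1 + 1·0.52) = 1.040 / 1.520 = 0.684.

0.684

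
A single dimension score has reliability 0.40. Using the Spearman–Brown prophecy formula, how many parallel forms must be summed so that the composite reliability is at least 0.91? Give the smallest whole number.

k ≥ ρ*(1−ρ₁)/(ρ₁(1−ρ*)) = 0.91·0.60 / (0.40·0.09) = 15.167.
Smallest integer k = 16.

16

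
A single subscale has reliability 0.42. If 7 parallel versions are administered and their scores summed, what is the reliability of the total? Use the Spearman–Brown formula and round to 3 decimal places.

ρ_k = kρ / (1 + (k−1)ρ) = 7·0.42 / (1 + 6·0.42) = 2.940 / 3.520 = 0.835.

0.835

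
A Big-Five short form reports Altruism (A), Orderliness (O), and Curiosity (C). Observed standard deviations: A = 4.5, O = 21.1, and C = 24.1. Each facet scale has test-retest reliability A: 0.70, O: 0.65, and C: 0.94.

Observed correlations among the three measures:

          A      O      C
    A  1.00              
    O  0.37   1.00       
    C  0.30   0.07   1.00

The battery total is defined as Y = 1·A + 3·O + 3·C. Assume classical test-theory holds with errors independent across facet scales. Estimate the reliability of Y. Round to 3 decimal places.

Var(Y) = 4.5² + 3²·21.1² + 3²·24.1² + 2·[3·4.5·21.1·0.37 + 3·4.5·24.1·0.30 + 9·21.1·24.1·0.07] = 9254.43 + 1046.72 = 10301.2.
Because errors are independent across components, Cov(Tᵢ,Tⱼ) = Cov(Xᵢ,Xⱼ); the off-diagonal part of the true-score variance is the same as above.
True-score variance = [4.5²·0.70 + 3²·21.1²·0.65 + 3²·24.1²·0.94] + 1046.72 = 7532.31 + 1046.72 = 8579.03.
Reliability = 8579.03 / 10301.2 = 0.833.

0.833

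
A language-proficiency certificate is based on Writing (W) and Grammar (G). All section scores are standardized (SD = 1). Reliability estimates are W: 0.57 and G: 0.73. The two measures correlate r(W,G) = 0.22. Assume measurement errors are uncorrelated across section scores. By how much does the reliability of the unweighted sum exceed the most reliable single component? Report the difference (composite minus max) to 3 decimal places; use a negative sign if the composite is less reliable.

Var(sum) = 2 + 0.44 = 2.44; true-score variance = 1.3 + 0.44 = 1.74; composite reliability = 0.7131.
Max component reliability = 0.7300.
Difference = 0.7131 − 0.7300 = -0.017.

-0.017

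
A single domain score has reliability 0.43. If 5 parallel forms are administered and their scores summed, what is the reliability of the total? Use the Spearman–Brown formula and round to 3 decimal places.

ρ_k = kρ / (1 + (k−1)ρ) = 5·0.43 / (1 + 4·0.43) = 2.150 / 2.720 = 0.790.

0.790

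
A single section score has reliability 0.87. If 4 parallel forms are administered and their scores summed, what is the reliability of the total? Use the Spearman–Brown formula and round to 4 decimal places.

0.9640

ρ_k = kρ / (1 + (k−1)ρ) = 4·0.87 / (1 + 3·0.87) = 3.480 / 3.610 = 0.9640.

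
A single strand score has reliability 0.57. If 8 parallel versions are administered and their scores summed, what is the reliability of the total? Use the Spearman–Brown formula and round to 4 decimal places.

0.9138

ρ_k = kρ / (1 + (k−1)ρ) = 8·0.57 / (1 + 7·0.57) = 4.560 / 4.990 = 0.9138.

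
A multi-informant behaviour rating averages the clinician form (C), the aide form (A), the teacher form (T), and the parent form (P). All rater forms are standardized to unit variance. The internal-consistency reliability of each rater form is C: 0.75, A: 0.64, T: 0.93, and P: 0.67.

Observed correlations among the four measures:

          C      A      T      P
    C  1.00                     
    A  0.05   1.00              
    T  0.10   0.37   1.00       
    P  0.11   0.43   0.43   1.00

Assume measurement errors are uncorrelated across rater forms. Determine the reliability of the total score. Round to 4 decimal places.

Var(C+A+T+P) = 4 + 2·[0.05 + 0.10 + 0.11 + 0.37 + 0.43 + 0.43] = 4 + 2.98 = 6.98.
Because errors are independent across components, Cov(Tᵢ,Tⱼ) = Cov(Xᵢ,Xⱼ); the off-diagonal part of the true-score variance is the same as above.
True-score variance = [0.75 + 0.64 + 0.93 + 0.67] + 2.98 = 2.99 + 2.98 = 5.97.
Reliability = 5.97 / 6.98 = 0.8553.

0.8553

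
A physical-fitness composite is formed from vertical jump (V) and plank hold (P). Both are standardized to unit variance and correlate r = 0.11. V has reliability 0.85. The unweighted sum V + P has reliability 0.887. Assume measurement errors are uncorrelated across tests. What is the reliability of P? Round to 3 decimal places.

0.899

Var(V+P) = 2 + 2·0.11 = 2.220.
True-score variance = ρ_V + ρ_P + 2·0.11, so 0.887 = (0.85 + ρ_P + 0.22) / 2.220.
ρ_P = 0.887·2.220 − 0.85 − 0.22 = 0.899.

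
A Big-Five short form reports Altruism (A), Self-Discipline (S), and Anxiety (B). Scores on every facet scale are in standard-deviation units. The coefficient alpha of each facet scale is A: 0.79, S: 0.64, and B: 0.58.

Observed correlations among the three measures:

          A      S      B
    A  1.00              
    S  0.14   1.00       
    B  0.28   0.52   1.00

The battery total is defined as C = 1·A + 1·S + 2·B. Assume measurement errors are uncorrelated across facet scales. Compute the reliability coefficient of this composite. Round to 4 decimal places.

Var(C) = 1 + 1 + 2² + 2·[0.14 + 2·0.28 + 2·0.52] = 6 + 3.48 = 9.48.
Under uncorrelated errors the observed covariances equal the true-score covariances, so only the own-variance terms attenuate.
True-score variance = [0.79 + 0.64 + 2²·0.58] + 3.48 = 3.75 + 3.48 = 7.23.
Reliability = 7.23 / 9.48 = 0.7627.

0.7627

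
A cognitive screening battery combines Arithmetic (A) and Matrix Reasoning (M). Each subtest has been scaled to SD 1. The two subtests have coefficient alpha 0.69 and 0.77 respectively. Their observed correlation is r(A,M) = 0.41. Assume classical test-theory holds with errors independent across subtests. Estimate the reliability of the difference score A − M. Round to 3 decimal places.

Var(A−M) = 1 + 1 − 2·0.41 = 2 − 0.82 = 1.18.
Because errors are independent across components, Cov(Tᵢ,Tⱼ) = Cov(Xᵢ,Xⱼ); the off-diagonal part of the true-score variance is the same as above.
True-score variance = [0.69 + 0.77] − 0.82 = 1.46 − 0.82 = 0.64.
Reliability = 0.64 / 1.18 = 0.542.

0.542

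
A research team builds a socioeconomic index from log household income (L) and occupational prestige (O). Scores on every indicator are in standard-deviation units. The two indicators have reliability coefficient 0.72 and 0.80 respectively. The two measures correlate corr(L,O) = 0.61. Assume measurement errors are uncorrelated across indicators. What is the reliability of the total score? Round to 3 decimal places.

0.851

Var(L+O) = 2 + 2·[0.61] = 2 + 1.22 = 3.22.
With uncorrelated errors the cross-covariances are all true-score covariance, so they carry over unchanged; only the diagonal terms shrink to ρᵢσᵢ².
True-score variance = [0.72 + 0.80] + 1.22 = 1.52 + 1.22 = 2.74.
Reliability = 2.74 / 3.22 = 0.851.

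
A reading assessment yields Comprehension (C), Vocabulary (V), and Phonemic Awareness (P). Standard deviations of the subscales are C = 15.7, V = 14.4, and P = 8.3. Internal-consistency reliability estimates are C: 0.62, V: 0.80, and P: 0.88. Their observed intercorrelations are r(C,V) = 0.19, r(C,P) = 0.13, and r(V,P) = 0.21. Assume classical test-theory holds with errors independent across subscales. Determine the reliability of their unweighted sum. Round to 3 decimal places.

Var(C+V+P) = 15.7² + 14.4² + 8.3² + 2·[15.7·14.4·0.19 + 15.7·8.3·0.13 + 14.4·8.3·0.21] = 522.74 + 169.989 = 692.729.
Under uncorrelated errors the observed covariances equal the true-score covariances, so only the own-variance terms attenuate.
True-score variance = [15.7²·0.62 + 14.4²·0.80 + 8.3²·0.88] + 169.989 = 379.335 + 169.989 = 549.324.
Reliability = 549.324 / 692.729 = 0.793.

0.793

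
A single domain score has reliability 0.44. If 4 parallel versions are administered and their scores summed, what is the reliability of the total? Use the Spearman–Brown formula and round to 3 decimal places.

0.759

ρ_k = kρ / (1 + (k−1)ρ) = 4·0.44 / (1 + 3·0.44) = 1.760 / 2.320 = 0.759.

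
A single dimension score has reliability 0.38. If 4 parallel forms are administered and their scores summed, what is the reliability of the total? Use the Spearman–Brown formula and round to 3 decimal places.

0.710

ρ_k = kρ / (1 + (k−1)ρ) = 4·0.38 / (1 + 3·0.38) = 1.520 / 2.140 = 0.710.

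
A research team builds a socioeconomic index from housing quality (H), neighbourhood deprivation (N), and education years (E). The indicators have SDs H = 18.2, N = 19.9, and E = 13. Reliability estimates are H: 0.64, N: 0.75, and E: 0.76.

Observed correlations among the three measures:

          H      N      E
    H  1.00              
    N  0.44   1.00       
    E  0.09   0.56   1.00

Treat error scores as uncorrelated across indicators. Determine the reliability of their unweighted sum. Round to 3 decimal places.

0.833

Var(H+N+E) = 18.2² + 19.9² + 13² + 2·[18.2·19.9·0.44 + 18.2·13·0.09 + 19.9·13·0.56] = 896.25 + 651.05 = 1547.3.
Under uncorrelated errors the observed covariances equal the true-score covariances, so only the own-variance terms attenuate.
True-score variance = [18.2²·0.64 + 19.9²·0.75 + 13²·0.76] + 651.05 = 637.441 + 651.05 = 1288.49.
Reliability = 1288.49 / 1547.3 = 0.833.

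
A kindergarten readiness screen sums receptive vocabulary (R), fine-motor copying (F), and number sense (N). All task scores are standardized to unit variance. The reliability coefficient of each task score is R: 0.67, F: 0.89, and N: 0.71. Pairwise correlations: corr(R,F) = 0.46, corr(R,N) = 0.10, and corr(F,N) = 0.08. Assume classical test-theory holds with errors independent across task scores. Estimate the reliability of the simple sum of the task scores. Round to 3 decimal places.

0.829

Var(R+F+N) = 3 + 2·[0.46 + 0.10 + 0.08] = 3 + 1.28 = 4.28.
With uncorrelated errors the cross-covariances are all true-score covariance, so they carry over unchanged; only the diagonal terms shrink to ρᵢσᵢ².
True-score variance = [0.67 + 0.89 + 0.71] + 1.28 = 2.27 + 1.28 = 3.55.
Reliability = 3.55 / 4.28 = 0.829.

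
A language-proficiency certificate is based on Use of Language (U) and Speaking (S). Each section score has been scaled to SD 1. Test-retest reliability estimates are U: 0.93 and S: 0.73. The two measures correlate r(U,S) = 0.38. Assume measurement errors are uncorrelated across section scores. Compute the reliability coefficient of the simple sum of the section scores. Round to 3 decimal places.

0.877

Var(U+S) = 2 + 2·[0.38] = 2 + 0.76 = 2.76.
Because errors are independent across components, Cov(Tᵢ,Tⱼ) = Cov(Xᵢ,Xⱼ); the off-diagonal part of the true-score variance is the same as above.
True-score variance = [0.93 + 0.73] + 0.76 = 1.66 + 0.76 = 2.42.
Reliability = 2.42 / 2.76 = 0.877.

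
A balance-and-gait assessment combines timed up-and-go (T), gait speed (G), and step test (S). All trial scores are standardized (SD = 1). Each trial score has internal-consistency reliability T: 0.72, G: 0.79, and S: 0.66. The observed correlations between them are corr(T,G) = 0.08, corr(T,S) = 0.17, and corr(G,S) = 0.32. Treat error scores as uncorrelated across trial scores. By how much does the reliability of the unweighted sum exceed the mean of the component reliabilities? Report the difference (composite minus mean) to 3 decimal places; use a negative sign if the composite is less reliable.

Var(sum) = 3 + 1.14 = 4.14; true-score variance = 2.17 + 1.14 = 3.31; composite reliability = 0.7995.
Mean component reliability = 0.7233.
Difference = 0.7995 − 0.7233 = 0.076.

0.076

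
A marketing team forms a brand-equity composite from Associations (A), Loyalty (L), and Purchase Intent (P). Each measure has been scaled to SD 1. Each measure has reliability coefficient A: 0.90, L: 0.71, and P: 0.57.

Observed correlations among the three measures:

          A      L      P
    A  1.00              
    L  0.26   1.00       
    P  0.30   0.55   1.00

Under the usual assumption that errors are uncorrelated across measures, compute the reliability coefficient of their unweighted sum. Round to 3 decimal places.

0.843

Var(A+L+P) = 3 + 2·[0.26 + 0.30 + 0.55] = 3 + 2.22 = 5.22.
Under uncorrelated errors the observed covariances equal the true-score covariances, so only the own-variance terms attenuate.
True-score variance = [0.90 + 0.71 + 0.57] + 2.22 = 2.18 + 2.22 = 4.4.
Reliability = 4.4 / 5.22 = 0.843.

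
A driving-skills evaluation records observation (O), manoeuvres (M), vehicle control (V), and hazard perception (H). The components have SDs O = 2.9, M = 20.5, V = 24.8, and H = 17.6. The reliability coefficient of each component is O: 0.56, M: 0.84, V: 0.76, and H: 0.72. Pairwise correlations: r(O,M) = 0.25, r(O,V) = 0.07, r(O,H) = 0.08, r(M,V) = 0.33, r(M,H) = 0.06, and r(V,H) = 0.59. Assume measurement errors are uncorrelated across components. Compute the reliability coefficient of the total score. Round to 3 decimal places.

Var(O+M+V+H) = 2.9² + 20.5² + 24.8² + 17.6² + 2·[2.9·20.5·0.25 + 2.9·24.8·0.07 + 2.9·17.6·0.08 + 20.5·24.8·0.33 + 20.5·17.6·0.06 + 24.8·17.6·0.59] = 1353.46 + 941.847 = 2295.31.
Under uncorrelated errors the observed covariances equal the true-score covariances, so only the own-variance terms attenuate.
True-score variance = [2.9²·0.56 + 20.5²·0.84 + 24.8²·0.76 + 17.6²·0.72] + 941.847 = 1048.18 + 941.847 = 1990.02.
Reliability = 1990.02 / 2295.31 = 0.867.

0.867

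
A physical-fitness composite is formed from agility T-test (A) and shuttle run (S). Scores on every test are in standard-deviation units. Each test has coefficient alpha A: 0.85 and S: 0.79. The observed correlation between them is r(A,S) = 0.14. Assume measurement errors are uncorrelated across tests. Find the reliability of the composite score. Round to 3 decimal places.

Var(A+S) = 2 + 2·[0.14] = 2 + 0.28 = 2.28.
Under uncorrelated errors the observed covariances equal the true-score covariances, so only the own-variance terms attenuate.
True-score variance = [0.85 + 0.79] + 0.28 = 1.64 + 0.28 = 1.92.
Reliability = 1.92 / 2.28 = 0.842.

0.842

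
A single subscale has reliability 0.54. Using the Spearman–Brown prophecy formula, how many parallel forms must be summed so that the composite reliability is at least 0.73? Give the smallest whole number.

3

k ≥ ρ*(1−ρ₁)/(ρ₁(1−ρ*)) = 0.73·0.46 / (0.54·0.27) = 2.303.
Smallest integer k = 3.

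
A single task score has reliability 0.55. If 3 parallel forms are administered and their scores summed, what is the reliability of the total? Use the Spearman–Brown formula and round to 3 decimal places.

0.786

ρ_k = kρ / (1 + (k−1)ρ) = 3·0.55 / (1 + 2·0.55) = 1.650 / 2.100 = 0.786.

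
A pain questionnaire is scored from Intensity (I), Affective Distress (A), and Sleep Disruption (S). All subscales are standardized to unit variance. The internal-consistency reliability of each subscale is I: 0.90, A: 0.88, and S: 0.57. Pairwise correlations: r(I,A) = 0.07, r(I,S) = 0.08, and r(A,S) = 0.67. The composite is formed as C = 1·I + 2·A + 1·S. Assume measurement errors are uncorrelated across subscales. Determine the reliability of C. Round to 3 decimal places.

Var(C) = 1 + 2² + 1 + 2·[2·0.07 + 0.08 + 2·0.67] = 6 + 3.12 = 9.12.
With uncorrelated errors the cross-covariances are all true-score covariance, so they carry over unchanged; only the diagonal terms shrink to ρᵢσᵢ².
True-score variance = [0.90 + 2²·0.88 + 0.57] + 3.12 = 4.99 + 3.12 = 8.11.
Reliability = 8.11 / 9.12 = 0.889.

0.889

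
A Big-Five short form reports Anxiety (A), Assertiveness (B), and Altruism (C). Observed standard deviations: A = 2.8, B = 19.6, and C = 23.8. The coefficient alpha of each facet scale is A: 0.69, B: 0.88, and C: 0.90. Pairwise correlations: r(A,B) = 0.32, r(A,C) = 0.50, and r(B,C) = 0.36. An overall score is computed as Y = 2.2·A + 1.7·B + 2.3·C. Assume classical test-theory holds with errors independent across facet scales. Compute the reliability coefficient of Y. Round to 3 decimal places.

Var(Y) = 2.2²·2.8² + 1.7²·19.6² + 2.3²·23.8² + 2·[3.74·2.8·19.6·0.32 + 5.06·2.8·23.8·0.50 + 3.91·19.6·23.8·0.36] = 4144.64 + 1781.79 = 5926.43.
Because errors are independent across components, Cov(Tᵢ,Tⱼ) = Cov(Xᵢ,Xⱼ); the off-diagonal part of the true-score variance is the same as above.
True-score variance = [2.2²·2.8²·0.69 + 1.7²·19.6²·0.88 + 2.3²·23.8²·0.90] + 1781.79 = 3700 + 1781.79 = 5481.79.
Reliability = 5481.79 / 5926.43 = 0.925.

0.925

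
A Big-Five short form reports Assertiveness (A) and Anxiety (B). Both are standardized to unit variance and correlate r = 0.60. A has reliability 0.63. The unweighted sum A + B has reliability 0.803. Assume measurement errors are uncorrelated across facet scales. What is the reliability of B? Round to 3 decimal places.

0.740

Var(A+B) = 2 + 2·0.60 = 3.200.
True-score variance = ρ_A + ρ_B + 2·0.60, so 0.803 = (0.63 + ρ_B + 1.20) / 3.200.
ρ_B = 0.803·3.200 − 0.63 − 1.20 = 0.740.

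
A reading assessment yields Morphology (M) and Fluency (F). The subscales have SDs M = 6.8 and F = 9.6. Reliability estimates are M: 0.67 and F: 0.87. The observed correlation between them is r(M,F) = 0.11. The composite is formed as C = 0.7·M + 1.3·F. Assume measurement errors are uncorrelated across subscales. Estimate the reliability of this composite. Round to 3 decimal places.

Var(C) = 0.7²·6.8² + 1.3²·9.6² + 2·[0.91·6.8·9.6·0.11] = 178.408 + 13.0691 = 191.477.
Under uncorrelated errors the observed covariances equal the true-score covariances, so only the own-variance terms attenuate.
True-score variance = [0.7²·6.8²·0.67 + 1.3²·9.6²·0.87] + 13.0691 = 150.683 + 13.0691 = 163.752.
Reliability = 163.752 / 191.477 = 0.855.

0.855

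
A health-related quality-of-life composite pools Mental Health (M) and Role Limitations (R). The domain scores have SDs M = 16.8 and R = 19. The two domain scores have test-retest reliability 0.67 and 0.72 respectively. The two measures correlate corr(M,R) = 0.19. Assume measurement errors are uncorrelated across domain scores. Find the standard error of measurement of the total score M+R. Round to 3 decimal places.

13.936

Var(total) = 643.24 + 121.296 = 764.536.
True-score variance = 449.021 + 121.296 = 570.317, so reliability = 0.7460.
Error variance = 764.536 − 570.317 = 194.219; SEM = √194.219 = 13.936.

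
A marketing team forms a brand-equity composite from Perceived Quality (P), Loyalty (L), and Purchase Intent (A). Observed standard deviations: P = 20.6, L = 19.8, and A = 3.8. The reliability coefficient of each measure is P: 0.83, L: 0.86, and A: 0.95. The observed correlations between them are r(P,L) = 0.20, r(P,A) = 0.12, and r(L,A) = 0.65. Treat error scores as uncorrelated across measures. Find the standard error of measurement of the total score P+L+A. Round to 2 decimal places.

Var(total) = 830.84 + 279.751 = 1110.59.
True-score variance = 703.091 + 279.751 = 982.842, so reliability = 0.8850.
Error variance = 1110.59 − 982.842 = 127.749; SEM = √127.749 = 11.30.

11.30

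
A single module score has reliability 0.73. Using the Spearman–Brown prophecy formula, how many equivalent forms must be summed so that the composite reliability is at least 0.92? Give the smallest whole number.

5

k ≥ ρ*(1−ρ₁)/(ρ₁(1−ρ*)) = 0.92·0.27 / (0.73·0.08) = 4.253.
Smallest integer k = 5.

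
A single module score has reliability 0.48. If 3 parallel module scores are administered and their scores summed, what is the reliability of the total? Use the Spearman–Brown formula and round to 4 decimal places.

0.7347

ρ_k = kρ / (1 + (k−1)ρ) = 3·0.48 / (1 + 2·0.48) = 1.440 / 1.960 = 0.7347.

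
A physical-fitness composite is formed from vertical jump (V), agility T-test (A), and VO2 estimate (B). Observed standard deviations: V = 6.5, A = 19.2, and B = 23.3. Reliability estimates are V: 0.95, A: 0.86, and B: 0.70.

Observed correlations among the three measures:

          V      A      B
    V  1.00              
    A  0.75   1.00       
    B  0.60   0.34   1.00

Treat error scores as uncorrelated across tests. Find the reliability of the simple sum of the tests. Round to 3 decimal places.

0.867

Var(V+A+B) = 6.5² + 19.2² + 23.3² + 2·[6.5·19.2·0.75 + 6.5·23.3·0.60 + 19.2·23.3·0.34] = 953.78 + 673.145 = 1626.92.
Under uncorrelated errors the observed covariances equal the true-score covariances, so only the own-variance terms attenuate.
True-score variance = [6.5²·0.95 + 19.2²·0.86 + 23.3²·0.70] + 673.145 = 737.191 + 673.145 = 1410.34.
Reliability = 1410.34 / 1626.92 = 0.867.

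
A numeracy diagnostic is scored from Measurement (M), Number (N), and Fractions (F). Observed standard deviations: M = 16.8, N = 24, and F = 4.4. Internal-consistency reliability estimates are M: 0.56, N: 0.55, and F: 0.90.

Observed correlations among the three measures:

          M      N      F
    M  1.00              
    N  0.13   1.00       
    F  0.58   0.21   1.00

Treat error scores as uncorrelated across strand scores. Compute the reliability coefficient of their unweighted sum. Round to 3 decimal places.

Var(M+N+F) = 16.8² + 24² + 4.4² + 2·[16.8·24·0.13 + 16.8·4.4·0.58 + 24·4.4·0.21] = 877.6 + 234.931 = 1112.53.
With uncorrelated errors the cross-covariances are all true-score covariance, so they carry over unchanged; only the diagonal terms shrink to ρᵢσᵢ².
True-score variance = [16.8²·0.56 + 24²·0.55 + 4.4²·0.90] + 234.931 = 492.278 + 234.931 = 727.21.
Reliability = 727.21 / 1112.53 = 0.654.

0.654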